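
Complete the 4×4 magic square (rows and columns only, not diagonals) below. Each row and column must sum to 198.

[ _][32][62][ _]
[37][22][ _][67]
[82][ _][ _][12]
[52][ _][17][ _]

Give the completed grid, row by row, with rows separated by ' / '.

27 32 62 77 / 37 22 72 67 / 82 57 47 12 / 52 87 17 42

Row 2 needs 198; the known cells sum to 126, so (2,3) = 72.
Column 1 must total 198; the given cells sum to 171, so (1,1) = 27.
Column 3 must total 198; the given cells sum to 151, so (3,3) = 47.
Row 1: 27 + 32 + 62 + ? = 198, so (1,4) = 77.
From row 3, 198 − (82 + 47 + 12) gives (3,2) = 57.
The remaining cell in column 2 is (4,2) = 198 − 111 = 87.
Column 4 needs 198; the known cells sum to 156, so (4,4) = 42.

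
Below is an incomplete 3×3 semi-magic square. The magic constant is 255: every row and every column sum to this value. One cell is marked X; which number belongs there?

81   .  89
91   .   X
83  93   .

Row 1: 81 + 89 + ? = 255, so (1,2) = 85.
From row 3, 255 − (83 + 93) gives (3,3) = 79.
The remaining cell in column 2 is (2,2) = 255 − 178 = 77.
Column 3 must total 255; the given cells sum to 168, so (2,3) = 87.

87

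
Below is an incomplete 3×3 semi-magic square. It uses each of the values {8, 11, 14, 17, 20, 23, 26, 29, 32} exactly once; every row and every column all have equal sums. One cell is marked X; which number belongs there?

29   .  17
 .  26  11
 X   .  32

8

The 9 entries sum to 180, so each line sums to 180/3 = 60.
From row 1, 60 − (29 + 17) gives (1,2) = 14.
Row 2: 26 + 11 + ? = 60, so (2,1) = 23.
Column 1 must total 60; the given cells sum to 52, so (3,1) = 8.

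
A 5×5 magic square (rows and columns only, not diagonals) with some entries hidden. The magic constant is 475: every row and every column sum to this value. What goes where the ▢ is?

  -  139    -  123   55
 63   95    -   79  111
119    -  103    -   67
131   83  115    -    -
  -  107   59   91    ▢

143

Row 2: 63 + 95 + 79 + 111 + ? = 475, so (2,3) = 127.
Column 2 must total 475; the given cells sum to 424, so (3,2) = 51.
The remaining cell in column 3 is (1,3) = 475 − 404 = 71.
From row 1, 475 − (139 + 71 + 123 + 55) gives (1,1) = 87.
Row 3 must total 475; the given cells sum to 340, so (3,4) = 135.
From column 1, 475 − (87 + 63 + 119 + 131) gives (5,1) = 75.
From column 4, 475 − (123 + 79 + 135 + 91) gives (4,4) = 47.
From row 4, 475 − (131 + 83 + 115 + 47) gives (4,5) = 99.
Row 5 needs 475; the known cells sum to 332, so (5,5) = 143.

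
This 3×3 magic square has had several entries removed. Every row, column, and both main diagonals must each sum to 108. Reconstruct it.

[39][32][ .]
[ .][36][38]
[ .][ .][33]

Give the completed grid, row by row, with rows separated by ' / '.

Row 1 must total 108; the given cells sum to 71, so (1,3) = 37.
From row 2, 108 − (36 + 38) gives (2,1) = 34.
Column 1 needs 108; the known cells sum to 73, so (3,1) = 35.
Column 2: 32 + 36 + ? = 108, so (3,2) = 40.

39 32 37 / 34 36 38 / 35 40 33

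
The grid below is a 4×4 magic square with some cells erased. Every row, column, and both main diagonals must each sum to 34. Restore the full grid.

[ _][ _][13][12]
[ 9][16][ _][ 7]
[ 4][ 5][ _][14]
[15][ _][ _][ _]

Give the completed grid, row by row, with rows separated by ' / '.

From row 2, 34 − (9 + 16 + 7) gives (2,3) = 2.
The remaining cell in row 3 is (3,3) = 34 − 23 = 11.
Column 1: 9 + 4 + 15 + ? = 34, so (1,1) = 6.
From column 3, 34 − (13 + 2 + 11) gives (4,3) = 8.
Column 4 needs 34; the known cells sum to 33, so (4,4) = 1.
Row 1: 6 + 13 + 12 + ? = 34, so (1,2) = 3.
Row 4: 15 + 8 + 1 + ? = 34, so (4,2) = 10.

6 3 13 12 / 9 16 2 7 / 4 5 11 14 / 15 10 8 1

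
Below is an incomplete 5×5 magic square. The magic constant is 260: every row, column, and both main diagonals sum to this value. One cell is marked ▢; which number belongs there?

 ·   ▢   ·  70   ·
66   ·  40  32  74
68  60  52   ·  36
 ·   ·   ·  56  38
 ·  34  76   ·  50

46

Row 2 must total 260; the given cells sum to 212, so (2,2) = 48.
Row 3 needs 260; the known cells sum to 216, so (3,4) = 44.
Column 4: 70 + 32 + 44 + 56 + ? = 260, so (5,4) = 58.
Column 5 must total 260; the given cells sum to 198, so (1,5) = 62.
Main diagonal needs 260; the known cells sum to 206, so (1,1) = 54.
Row 5 must total 260; the given cells sum to 218, so (5,1) = 42.
Column 1: 54 + 66 + 68 + 42 + ? = 260, so (4,1) = 30.
Anti-diagonal: 62 + 32 + 52 + 42 + ? = 260, so (4,2) = 72.
Row 4 must total 260; the given cells sum to 196, so (4,3) = 64.
Using column 2: 48 + 60 + 72 + 34 + ? → (1,2) = 260 − 214 = 46.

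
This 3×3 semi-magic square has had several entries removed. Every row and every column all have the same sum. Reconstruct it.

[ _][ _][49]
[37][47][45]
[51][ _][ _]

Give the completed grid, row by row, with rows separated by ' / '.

Row 2 is already complete: 37 + 47 + 45 = 129, so that is the magic constant.
Column 1 needs 129; the known cells sum to 88, so (1,1) = 41.
Column 3: 49 + 45 + ? = 129, so (3,3) = 35.
Using row 1: 41 + 49 + ? → (1,2) = 129 − 90 = 39.
Row 3: 51 + 35 + ? = 129, so (3,2) = 43.

41 39 49 / 37 47 45 / 51 43 35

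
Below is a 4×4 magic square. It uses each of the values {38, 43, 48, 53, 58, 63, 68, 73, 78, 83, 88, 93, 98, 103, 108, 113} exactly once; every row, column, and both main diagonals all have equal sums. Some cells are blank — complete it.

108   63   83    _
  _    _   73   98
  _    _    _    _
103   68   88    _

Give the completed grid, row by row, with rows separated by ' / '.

108 63 83 48 / 38 93 73 98 / 53 78 58 113 / 103 68 88 43

The 16 entries sum to 1208, so each line sums to 1208/4 = 302.
Row 1: 108 + 63 + 83 + ? = 302, so (1,4) = 48.
The remaining cell in row 4 is (4,4) = 302 − 259 = 43.
The remaining cell in column 3 is (3,3) = 302 − 244 = 58.
Column 4 must total 302; the given cells sum to 189, so (3,4) = 113.
Main diagonal: 108 + 58 + 43 + ? = 302, so (2,2) = 93.
Anti-diagonal: 48 + 73 + 103 + ? = 302, so (3,2) = 78.
Row 2 needs 302; the known cells sum to 264, so (2,1) = 38.
From row 3, 302 − (78 + 58 + 113) gives (3,1) = 53.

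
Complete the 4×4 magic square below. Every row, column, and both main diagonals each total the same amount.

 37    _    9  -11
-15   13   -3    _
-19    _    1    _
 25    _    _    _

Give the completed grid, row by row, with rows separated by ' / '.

37 -7 9 -11 / -15 13 -3 33 / -19 17 1 29 / 25 5 21 -23

Column 1 is already complete: 37 + -15 + -19 + 25 = 28, so that is the magic constant.
From row 1, 28 − (37 + 9 + (-11)) gives (1,2) = -7.
Row 2 needs 28; the known cells sum to -5, so (2,4) = 33.
Column 3 must total 28; the given cells sum to 7, so (4,3) = 21.
Main diagonal: 37 + 13 + 1 + ? = 28, so (4,4) = -23.
Anti-diagonal needs 28; the known cells sum to 11, so (3,2) = 17.
From row 3, 28 − (-19 + 17 + 1) gives (3,4) = 29.
Row 4: 25 + 21 + (-23) + ? = 28, so (4,2) = 5.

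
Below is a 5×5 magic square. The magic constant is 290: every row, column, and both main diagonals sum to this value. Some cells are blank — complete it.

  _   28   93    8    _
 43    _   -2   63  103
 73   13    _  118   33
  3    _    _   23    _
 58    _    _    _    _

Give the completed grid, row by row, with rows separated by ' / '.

The remaining cell in row 2 is (2,2) = 290 − 207 = 83.
The remaining cell in row 3 is (3,3) = 290 − 237 = 53.
From column 1, 290 − (43 + 73 + 3 + 58) gives (1,1) = 113.
Column 4 must total 290; the given cells sum to 212, so (5,4) = 78.
From main diagonal, 290 − (113 + 83 + 53 + 23) gives (5,5) = 18.
Row 1 must total 290; the given cells sum to 242, so (1,5) = 48.
Column 5: 48 + 103 + 33 + 18 + ? = 290, so (4,5) = 88.
Anti-diagonal: 48 + 63 + 53 + 58 + ? = 290, so (4,2) = 68.
Row 4 needs 290; the known cells sum to 182, so (4,3) = 108.
Using column 2: 28 + 83 + 13 + 68 + ? → (5,2) = 290 − 192 = 98.
Using column 3: 93 + (-2) + 53 + 108 + ? → (5,3) = 290 − 252 = 38.

113 28 93 8 48 / 43 83 -2 63 103 / 73 13 53 118 33 / 3 68 108 23 88 / 58 98 38 78 18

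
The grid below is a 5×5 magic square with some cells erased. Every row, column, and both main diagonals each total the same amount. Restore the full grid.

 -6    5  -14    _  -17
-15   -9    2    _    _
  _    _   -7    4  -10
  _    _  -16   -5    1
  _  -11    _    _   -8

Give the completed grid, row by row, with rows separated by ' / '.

Main diagonal is already complete: -6 + -9 + -7 + -5 + -8 = -35, so that is the magic constant.
Row 1 needs -35; the known cells sum to -32, so (1,4) = -3.
Using column 3: -14 + 2 + (-7) + (-16) + ? → (5,3) = -35 − (-35) = 0.
The remaining cell in column 5 is (2,5) = -35 − (-34) = -1.
Row 2 must total -35; the given cells sum to -23, so (2,4) = -12.
Column 4 must total -35; the given cells sum to -16, so (5,4) = -19.
The remaining cell in row 5 is (5,1) = -35 − (-38) = 3.
From anti-diagonal, -35 − (-17 + (-12) + (-7) + 3) gives (4,2) = -2.
Using row 4: -2 + (-16) + (-5) + 1 + ? → (4,1) = -35 − (-22) = -13.
Column 1 needs -35; the known cells sum to -31, so (3,1) = -4.
The remaining cell in column 2 is (3,2) = -35 − (-17) = -18.

-6 5 -14 -3 -17 / -15 -9 2 -12 -1 / -4 -18 -7 4 -10 / -13 -2 -16 -5 1 / 3 -11 0 -19 -8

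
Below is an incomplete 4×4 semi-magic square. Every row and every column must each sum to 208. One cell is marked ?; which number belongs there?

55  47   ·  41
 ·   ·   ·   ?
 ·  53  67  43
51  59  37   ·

63

Using row 1: 55 + 47 + 41 + ? → (1,3) = 208 − 143 = 65.
Row 3 needs 208; the known cells sum to 163, so (3,1) = 45.
Row 4 must total 208; the given cells sum to 147, so (4,4) = 61.
Column 1 must total 208; the given cells sum to 151, so (2,1) = 57.
Column 2 needs 208; the known cells sum to 159, so (2,2) = 49.
From column 3, 208 − (65 + 67 + 37) gives (2,3) = 39.
Column 4 must total 208; the given cells sum to 145, so (2,4) = 63.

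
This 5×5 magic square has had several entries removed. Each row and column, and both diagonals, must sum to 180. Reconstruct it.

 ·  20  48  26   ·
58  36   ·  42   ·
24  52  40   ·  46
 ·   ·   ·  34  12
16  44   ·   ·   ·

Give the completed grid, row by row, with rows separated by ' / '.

Using row 3: 24 + 52 + 40 + 46 + ? → (3,4) = 180 − 162 = 18.
Column 2 needs 180; the known cells sum to 152, so (4,2) = 28.
Using column 4: 26 + 42 + 18 + 34 + ? → (5,4) = 180 − 120 = 60.
Anti-diagonal must total 180; the given cells sum to 126, so (1,5) = 54.
Using row 1: 20 + 48 + 26 + 54 + ? → (1,1) = 180 − 148 = 32.
Using column 1: 32 + 58 + 24 + 16 + ? → (4,1) = 180 − 130 = 50.
Main diagonal needs 180; the known cells sum to 142, so (5,5) = 38.
From row 4, 180 − (50 + 28 + 34 + 12) gives (4,3) = 56.
Using row 5: 16 + 44 + 60 + 38 + ? → (5,3) = 180 − 158 = 22.
From column 3, 180 − (48 + 40 + 56 + 22) gives (2,3) = 14.
Using column 5: 54 + 46 + 12 + 38 + ? → (2,5) = 180 − 150 = 30.

32 20 48 26 54 / 58 36 14 42 30 / 24 52 40 18 46 / 50 28 56 34 12 / 16 44 22 60 38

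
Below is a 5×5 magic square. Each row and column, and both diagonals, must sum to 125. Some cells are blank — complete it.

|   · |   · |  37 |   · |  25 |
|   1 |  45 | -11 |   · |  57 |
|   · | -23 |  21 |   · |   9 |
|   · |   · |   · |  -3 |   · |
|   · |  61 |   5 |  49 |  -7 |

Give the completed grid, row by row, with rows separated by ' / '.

69 13 37 -19 25 / 1 45 -11 33 57 / 53 -23 21 65 9 / -15 29 73 -3 41 / 17 61 5 49 -7

The remaining cell in row 2 is (2,4) = 125 − 92 = 33.
The remaining cell in row 5 is (5,1) = 125 − 108 = 17.
Using column 3: 37 + (-11) + 21 + 5 + ? → (4,3) = 125 − 52 = 73.
Using column 5: 25 + 57 + 9 + (-7) + ? → (4,5) = 125 − 84 = 41.
Main diagonal needs 125; the known cells sum to 56, so (1,1) = 69.
Using anti-diagonal: 25 + 33 + 21 + 17 + ? → (4,2) = 125 − 96 = 29.
Row 4 needs 125; the known cells sum to 140, so (4,1) = -15.
The remaining cell in column 1 is (3,1) = 125 − 72 = 53.
Column 2 must total 125; the given cells sum to 112, so (1,2) = 13.
Row 1 needs 125; the known cells sum to 144, so (1,4) = -19.
Row 3 needs 125; the known cells sum to 60, so (3,4) = 65.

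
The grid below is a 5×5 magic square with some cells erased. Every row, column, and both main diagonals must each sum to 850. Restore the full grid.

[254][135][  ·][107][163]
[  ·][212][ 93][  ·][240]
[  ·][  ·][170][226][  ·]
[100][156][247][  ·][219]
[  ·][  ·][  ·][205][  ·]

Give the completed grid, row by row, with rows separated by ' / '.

254 135 191 107 163 / 121 212 93 184 240 / 198 114 170 226 142 / 100 156 247 128 219 / 177 233 149 205 86

Row 1 must total 850; the given cells sum to 659, so (1,3) = 191.
From row 4, 850 − (100 + 156 + 247 + 219) gives (4,4) = 128.
Column 3: 191 + 93 + 170 + 247 + ? = 850, so (5,3) = 149.
Column 4: 107 + 226 + 128 + 205 + ? = 850, so (2,4) = 184.
From main diagonal, 850 − (254 + 212 + 170 + 128) gives (5,5) = 86.
Anti-diagonal: 163 + 184 + 170 + 156 + ? = 850, so (5,1) = 177.
Row 2 needs 850; the known cells sum to 729, so (2,1) = 121.
Using row 5: 177 + 149 + 205 + 86 + ? → (5,2) = 850 − 617 = 233.
Using column 1: 254 + 121 + 100 + 177 + ? → (3,1) = 850 − 652 = 198.
Column 2 needs 850; the known cells sum to 736, so (3,2) = 114.
Column 5 must total 850; the given cells sum to 708, so (3,5) = 142.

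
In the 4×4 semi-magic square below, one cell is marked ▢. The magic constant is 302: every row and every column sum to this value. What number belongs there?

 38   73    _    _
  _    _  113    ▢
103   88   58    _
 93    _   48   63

78

Row 3 must total 302; the given cells sum to 249, so (3,4) = 53.
Row 4 needs 302; the known cells sum to 204, so (4,2) = 98.
From column 1, 302 − (38 + 103 + 93) gives (2,1) = 68.
Using column 2: 73 + 88 + 98 + ? → (2,2) = 302 − 259 = 43.
From column 3, 302 − (113 + 58 + 48) gives (1,3) = 83.
Row 1 must total 302; the given cells sum to 194, so (1,4) = 108.
The remaining cell in row 2 is (2,4) = 302 − 224 = 78.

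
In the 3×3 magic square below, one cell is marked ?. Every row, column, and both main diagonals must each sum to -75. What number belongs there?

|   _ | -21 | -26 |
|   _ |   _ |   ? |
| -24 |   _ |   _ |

-27

From row 1, -75 − (-21 + (-26)) gives (1,1) = -28.
From column 1, -75 − (-28 + (-24)) gives (2,1) = -23.
Anti-diagonal must total -75; the given cells sum to -50, so (2,2) = -25.
Row 2: -23 + (-25) + ? = -75, so (2,3) = -27.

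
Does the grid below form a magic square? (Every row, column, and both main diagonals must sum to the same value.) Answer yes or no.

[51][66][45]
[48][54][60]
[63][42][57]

Yes

Row 1: 51 + 66 + 45 = 162.
Row 2: 48 + 54 + 60 = 162.
Row 3: 63 + 42 + 57 = 162.
Column 1: 51 + 48 + 63 = 162.
Column 2: 66 + 54 + 42 = 162.
Column 3: 45 + 60 + 57 = 162.
Main diagonal: 51 + 54 + 57 = 162.
Anti-diagonal: 45 + 54 + 63 = 162.
All lines sum to 162.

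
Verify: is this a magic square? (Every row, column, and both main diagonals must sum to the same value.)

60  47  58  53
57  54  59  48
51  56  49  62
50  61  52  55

Yes

Row 1: 60 + 47 + 58 + 53 = 218.
Row 2: 57 + 54 + 59 + 48 = 218.
Row 3: 51 + 56 + 49 + 62 = 218.
Row 4: 50 + 61 + 52 + 55 = 218.
Column 1: 60 + 57 + 51 + 50 = 218.
Column 2: 47 + 54 + 56 + 61 = 218.
Column 3: 58 + 59 + 49 + 52 = 218.
Column 4: 53 + 48 + 62 + 55 = 218.
Main diagonal: 60 + 54 + 49 + 55 = 218.
Anti-diagonal: 53 + 59 + 56 + 50 = 218.
All lines sum to 218.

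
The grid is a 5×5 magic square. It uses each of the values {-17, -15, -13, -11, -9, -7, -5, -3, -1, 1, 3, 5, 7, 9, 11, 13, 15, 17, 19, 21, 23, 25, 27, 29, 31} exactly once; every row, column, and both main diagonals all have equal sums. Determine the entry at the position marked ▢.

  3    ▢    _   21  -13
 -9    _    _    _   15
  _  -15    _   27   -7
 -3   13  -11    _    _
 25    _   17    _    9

29

The 25 entries sum to 175, so each line sums to 175/5 = 35.
Using column 1: 3 + (-9) + (-3) + 25 + ? → (3,1) = 35 − 16 = 19.
Using column 5: -13 + 15 + (-7) + 9 + ? → (4,5) = 35 − 4 = 31.
Row 3: 19 + (-15) + 27 + (-7) + ? = 35, so (3,3) = 11.
Row 4 must total 35; the given cells sum to 30, so (4,4) = 5.
From main diagonal, 35 − (3 + 11 + 5 + 9) gives (2,2) = 7.
The remaining cell in anti-diagonal is (2,4) = 35 − 36 = -1.
From row 2, 35 − (-9 + 7 + (-1) + 15) gives (2,3) = 23.
Using column 3: 23 + 11 + (-11) + 17 + ? → (1,3) = 35 − 40 = -5.
Column 4 must total 35; the given cells sum to 52, so (5,4) = -17.
Row 1: 3 + (-5) + 21 + (-13) + ? = 35, so (1,2) = 29.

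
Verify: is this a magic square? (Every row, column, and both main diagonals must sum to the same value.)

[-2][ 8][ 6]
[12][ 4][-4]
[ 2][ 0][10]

Yes

Row 1: -2 + 8 + 6 = 12.
Row 2: 12 + 4 + (-4) = 12.
Row 3: 2 + 0 + 10 = 12.
Column 1: -2 + 12 + 2 = 12.
Column 2: 8 + 4 + 0 = 12.
Column 3: 6 + (-4) + 10 = 12.
Main diagonal: -2 + 4 + 10 = 12.
Anti-diagonal: 6 + 4 + 2 = 12.
All lines sum to 12.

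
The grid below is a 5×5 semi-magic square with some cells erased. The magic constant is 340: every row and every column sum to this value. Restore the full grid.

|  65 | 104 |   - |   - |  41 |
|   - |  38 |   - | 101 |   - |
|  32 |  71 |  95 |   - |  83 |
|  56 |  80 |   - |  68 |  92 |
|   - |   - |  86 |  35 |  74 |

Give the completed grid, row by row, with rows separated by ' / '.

65 104 53 77 41 / 89 38 62 101 50 / 32 71 95 59 83 / 56 80 44 68 92 / 98 47 86 35 74

The remaining cell in row 3 is (3,4) = 340 − 281 = 59.
From row 4, 340 − (56 + 80 + 68 + 92) gives (4,3) = 44.
Column 2 must total 340; the given cells sum to 293, so (5,2) = 47.
Column 4 must total 340; the given cells sum to 263, so (1,4) = 77.
Using column 5: 41 + 83 + 92 + 74 + ? → (2,5) = 340 − 290 = 50.
Row 1 must total 340; the given cells sum to 287, so (1,3) = 53.
From row 5, 340 − (47 + 86 + 35 + 74) gives (5,1) = 98.
Using column 1: 65 + 32 + 56 + 98 + ? → (2,1) = 340 − 251 = 89.
The remaining cell in column 3 is (2,3) = 340 − 278 = 62.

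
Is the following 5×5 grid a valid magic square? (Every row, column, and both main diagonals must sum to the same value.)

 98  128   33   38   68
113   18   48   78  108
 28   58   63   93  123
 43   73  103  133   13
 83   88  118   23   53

Row 1: 98 + 128 + 33 + 38 + 68 = 365.
Row 2: 113 + 18 + 48 + 78 + 108 = 365.
Row 3: 28 + 58 + 63 + 93 + 123 = 365.
Row 4: 43 + 73 + 103 + 133 + 13 = 365.
Row 5: 83 + 88 + 118 + 23 + 53 = 365.
Column 1: 98 + 113 + 28 + 43 + 83 = 365.
Column 2: 128 + 18 + 58 + 73 + 88 = 365.
Column 3: 33 + 48 + 63 + 103 + 118 = 365.
Column 4: 38 + 78 + 93 + 133 + 23 = 365.
Column 5: 68 + 108 + 123 + 13 + 53 = 365.
Main diagonal: 98 + 18 + 63 + 133 + 53 = 365.
Anti-diagonal: 68 + 78 + 63 + 73 + 83 = 365.
All lines sum to 365.

Yes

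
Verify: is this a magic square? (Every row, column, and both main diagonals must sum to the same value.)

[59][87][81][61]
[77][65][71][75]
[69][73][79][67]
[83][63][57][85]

Row 1: 59 + 87 + 81 + 61 = 288.
Row 2: 77 + 65 + 71 + 75 = 288.
Row 3: 69 + 73 + 79 + 67 = 288.
Row 4: 83 + 63 + 57 + 85 = 288.
Column 1: 59 + 77 + 69 + 83 = 288.
Column 2: 87 + 65 + 73 + 63 = 288.
Column 3: 81 + 71 + 79 + 57 = 288.
Column 4: 61 + 75 + 67 + 85 = 288.
Main diagonal: 59 + 65 + 79 + 85 = 288.
Anti-diagonal: 61 + 71 + 73 + 83 = 288.
All lines sum to 288.

Yes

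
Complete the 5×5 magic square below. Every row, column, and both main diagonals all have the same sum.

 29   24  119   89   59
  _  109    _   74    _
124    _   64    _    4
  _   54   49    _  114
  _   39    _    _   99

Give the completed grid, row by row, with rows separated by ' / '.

Row 1 is already complete: 29 + 24 + 119 + 89 + 59 = 320, so that is the magic constant.
Column 2 needs 320; the known cells sum to 226, so (3,2) = 94.
Column 5: 59 + 4 + 114 + 99 + ? = 320, so (2,5) = 44.
Main diagonal: 29 + 109 + 64 + 99 + ? = 320, so (4,4) = 19.
The remaining cell in anti-diagonal is (5,1) = 320 − 251 = 69.
Row 3 must total 320; the given cells sum to 286, so (3,4) = 34.
Row 4 needs 320; the known cells sum to 236, so (4,1) = 84.
Using column 1: 29 + 124 + 84 + 69 + ? → (2,1) = 320 − 306 = 14.
Column 4 needs 320; the known cells sum to 216, so (5,4) = 104.
Row 2 must total 320; the given cells sum to 241, so (2,3) = 79.
Row 5 must total 320; the given cells sum to 311, so (5,3) = 9.

29 24 119 89 59 / 14 109 79 74 44 / 124 94 64 34 4 / 84 54 49 19 114 / 69 39 9 104 99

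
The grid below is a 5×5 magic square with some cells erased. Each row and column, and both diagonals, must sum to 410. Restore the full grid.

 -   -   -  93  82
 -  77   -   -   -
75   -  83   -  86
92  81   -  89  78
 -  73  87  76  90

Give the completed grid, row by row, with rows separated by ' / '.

71 85 79 93 82 / 88 77 91 80 74 / 75 94 83 72 86 / 92 81 70 89 78 / 84 73 87 76 90

The remaining cell in row 4 is (4,3) = 410 − 340 = 70.
The remaining cell in row 5 is (5,1) = 410 − 326 = 84.
The remaining cell in column 5 is (2,5) = 410 − 336 = 74.
From main diagonal, 410 − (77 + 83 + 89 + 90) gives (1,1) = 71.
Anti-diagonal must total 410; the given cells sum to 330, so (2,4) = 80.
Using column 1: 71 + 75 + 92 + 84 + ? → (2,1) = 410 − 322 = 88.
Column 4: 93 + 80 + 89 + 76 + ? = 410, so (3,4) = 72.
Row 2 must total 410; the given cells sum to 319, so (2,3) = 91.
From row 3, 410 − (75 + 83 + 72 + 86) gives (3,2) = 94.
Column 2 must total 410; the given cells sum to 325, so (1,2) = 85.
The remaining cell in column 3 is (1,3) = 410 − 331 = 79.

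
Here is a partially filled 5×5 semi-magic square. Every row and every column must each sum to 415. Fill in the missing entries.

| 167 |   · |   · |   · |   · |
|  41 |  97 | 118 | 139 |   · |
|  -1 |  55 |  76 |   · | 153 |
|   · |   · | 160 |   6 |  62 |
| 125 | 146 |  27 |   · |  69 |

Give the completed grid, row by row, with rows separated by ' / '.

Row 2 needs 415; the known cells sum to 395, so (2,5) = 20.
Row 3: -1 + 55 + 76 + 153 + ? = 415, so (3,4) = 132.
From row 5, 415 − (125 + 146 + 27 + 69) gives (5,4) = 48.
From column 1, 415 − (167 + 41 + (-1) + 125) gives (4,1) = 83.
Column 3 needs 415; the known cells sum to 381, so (1,3) = 34.
Column 4 needs 415; the known cells sum to 325, so (1,4) = 90.
Using column 5: 20 + 153 + 62 + 69 + ? → (1,5) = 415 − 304 = 111.
The remaining cell in row 1 is (1,2) = 415 − 402 = 13.
Row 4 must total 415; the given cells sum to 311, so (4,2) = 104.

167 13 34 90 111 / 41 97 118 139 20 / -1 55 76 132 153 / 83 104 160 6 62 / 125 146 27 48 69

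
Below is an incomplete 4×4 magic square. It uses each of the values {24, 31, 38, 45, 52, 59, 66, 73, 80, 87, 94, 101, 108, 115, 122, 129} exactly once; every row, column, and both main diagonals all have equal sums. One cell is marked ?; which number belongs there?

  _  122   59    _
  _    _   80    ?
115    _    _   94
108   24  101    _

52

The 16 entries sum to 1224, so each line sums to 1224/4 = 306.
Row 4: 108 + 24 + 101 + ? = 306, so (4,4) = 73.
From column 3, 306 − (59 + 80 + 101) gives (3,3) = 66.
From row 3, 306 − (115 + 66 + 94) gives (3,2) = 31.
Column 2 needs 306; the known cells sum to 177, so (2,2) = 129.
The remaining cell in main diagonal is (1,1) = 306 − 268 = 38.
From anti-diagonal, 306 − (80 + 31 + 108) gives (1,4) = 87.
The remaining cell in column 1 is (2,1) = 306 − 261 = 45.
Column 4: 87 + 94 + 73 + ? = 306, so (2,4) = 52.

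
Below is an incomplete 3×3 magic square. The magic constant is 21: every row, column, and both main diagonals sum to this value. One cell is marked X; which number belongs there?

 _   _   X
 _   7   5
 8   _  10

Using row 2: 7 + 5 + ? → (2,1) = 21 − 12 = 9.
Row 3 needs 21; the known cells sum to 18, so (3,2) = 3.
From column 1, 21 − (9 + 8) gives (1,1) = 4.
From column 2, 21 − (7 + 3) gives (1,2) = 11.
Column 3: 5 + 10 + ? = 21, so (1,3) = 6.

6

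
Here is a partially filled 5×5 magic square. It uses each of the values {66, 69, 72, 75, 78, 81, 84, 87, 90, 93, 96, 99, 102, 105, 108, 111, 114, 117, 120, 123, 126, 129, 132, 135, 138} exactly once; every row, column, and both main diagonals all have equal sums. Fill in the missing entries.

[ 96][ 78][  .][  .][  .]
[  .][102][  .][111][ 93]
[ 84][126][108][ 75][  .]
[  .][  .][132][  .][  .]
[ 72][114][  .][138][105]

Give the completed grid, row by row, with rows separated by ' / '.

The 25 entries sum to 2550, so each line sums to 2550/5 = 510.
Row 3 must total 510; the given cells sum to 393, so (3,5) = 117.
Using row 5: 72 + 114 + 138 + 105 + ? → (5,3) = 510 − 429 = 81.
From column 2, 510 − (78 + 102 + 126 + 114) gives (4,2) = 90.
Main diagonal: 96 + 102 + 108 + 105 + ? = 510, so (4,4) = 99.
The remaining cell in anti-diagonal is (1,5) = 510 − 381 = 129.
From column 4, 510 − (111 + 75 + 99 + 138) gives (1,4) = 87.
Column 5 must total 510; the given cells sum to 444, so (4,5) = 66.
From row 1, 510 − (96 + 78 + 87 + 129) gives (1,3) = 120.
The remaining cell in row 4 is (4,1) = 510 − 387 = 123.
Column 1 needs 510; the known cells sum to 375, so (2,1) = 135.
The remaining cell in column 3 is (2,3) = 510 − 441 = 69.

96 78 120 87 129 / 135 102 69 111 93 / 84 126 108 75 117 / 123 90 132 99 66 / 72 114 81 138 105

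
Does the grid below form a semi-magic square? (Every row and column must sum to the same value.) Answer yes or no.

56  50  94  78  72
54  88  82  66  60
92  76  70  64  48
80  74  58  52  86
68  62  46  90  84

Yes

Row 1: 56 + 50 + 94 + 78 + 72 = 350.
Row 2: 54 + 88 + 82 + 66 + 60 = 350.
Row 3: 92 + 76 + 70 + 64 + 48 = 350.
Row 4: 80 + 74 + 58 + 52 + 86 = 350.
Row 5: 68 + 62 + 46 + 90 + 84 = 350.
Column 1: 56 + 54 + 92 + 80 + 68 = 350.
Column 2: 50 + 88 + 76 + 74 + 62 = 350.
Column 3: 94 + 82 + 70 + 58 + 46 = 350.
Column 4: 78 + 66 + 64 + 52 + 90 = 350.
Column 5: 72 + 60 + 48 + 86 + 84 = 350.
All lines sum to 350.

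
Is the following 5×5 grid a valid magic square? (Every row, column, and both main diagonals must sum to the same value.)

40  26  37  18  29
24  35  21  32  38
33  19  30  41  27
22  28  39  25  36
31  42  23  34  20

Yes

Row 1: 40 + 26 + 37 + 18 + 29 = 150.
Row 2: 24 + 35 + 21 + 32 + 38 = 150.
Row 3: 33 + 19 + 30 + 41 + 27 = 150.
Row 4: 22 + 28 + 39 + 25 + 36 = 150.
Row 5: 31 + 42 + 23 + 34 + 20 = 150.
Column 1: 40 + 24 + 33 + 22 + 31 = 150.
Column 2: 26 + 35 + 19 + 28 + 42 = 150.
Column 3: 37 + 21 + 30 + 39 + 23 = 150.
Column 4: 18 + 32 + 41 + 25 + 34 = 150.
Column 5: 29 + 38 + 27 + 36 + 20 = 150.
Main diagonal: 40 + 35 + 30 + 25 + 20 = 150.
Anti-diagonal: 29 + 32 + 30 + 28 + 31 = 150.
All lines sum to 150.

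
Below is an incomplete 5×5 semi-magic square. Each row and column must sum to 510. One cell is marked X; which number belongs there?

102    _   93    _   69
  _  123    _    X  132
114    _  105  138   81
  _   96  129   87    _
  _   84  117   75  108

The remaining cell in row 3 is (3,2) = 510 − 438 = 72.
Using row 5: 84 + 117 + 75 + 108 + ? → (5,1) = 510 − 384 = 126.
From column 2, 510 − (123 + 72 + 96 + 84) gives (1,2) = 135.
Column 3 must total 510; the given cells sum to 444, so (2,3) = 66.
Column 5 must total 510; the given cells sum to 390, so (4,5) = 120.
Row 1 must total 510; the given cells sum to 399, so (1,4) = 111.
Row 4 needs 510; the known cells sum to 432, so (4,1) = 78.
Using column 1: 102 + 114 + 78 + 126 + ? → (2,1) = 510 − 420 = 90.
From column 4, 510 − (111 + 138 + 87 + 75) gives (2,4) = 99.

99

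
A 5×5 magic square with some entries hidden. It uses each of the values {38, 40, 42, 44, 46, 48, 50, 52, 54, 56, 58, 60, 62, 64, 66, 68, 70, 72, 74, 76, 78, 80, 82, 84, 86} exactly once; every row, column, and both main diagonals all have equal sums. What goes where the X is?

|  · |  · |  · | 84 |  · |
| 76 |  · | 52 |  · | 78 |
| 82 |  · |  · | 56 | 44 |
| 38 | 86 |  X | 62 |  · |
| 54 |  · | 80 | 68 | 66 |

74

The 25 entries sum to 1550, so each line sums to 1550/5 = 310.
Row 5: 54 + 80 + 68 + 66 + ? = 310, so (5,2) = 42.
Column 1 must total 310; the given cells sum to 250, so (1,1) = 60.
Column 4 needs 310; the known cells sum to 270, so (2,4) = 40.
Using row 2: 76 + 52 + 40 + 78 + ? → (2,2) = 310 − 246 = 64.
Using main diagonal: 60 + 64 + 62 + 66 + ? → (3,3) = 310 − 252 = 58.
Anti-diagonal must total 310; the given cells sum to 238, so (1,5) = 72.
Row 3: 82 + 58 + 56 + 44 + ? = 310, so (3,2) = 70.
The remaining cell in column 2 is (1,2) = 310 − 262 = 48.
Using column 5: 72 + 78 + 44 + 66 + ? → (4,5) = 310 − 260 = 50.
Row 1 must total 310; the given cells sum to 264, so (1,3) = 46.
Row 4 must total 310; the given cells sum to 236, so (4,3) = 74.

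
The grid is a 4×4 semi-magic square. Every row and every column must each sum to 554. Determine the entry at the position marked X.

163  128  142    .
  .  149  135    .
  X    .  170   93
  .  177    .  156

191

Using row 1: 163 + 128 + 142 + ? → (1,4) = 554 − 433 = 121.
Column 2 needs 554; the known cells sum to 454, so (3,2) = 100.
Column 3 must total 554; the given cells sum to 447, so (4,3) = 107.
Column 4 must total 554; the given cells sum to 370, so (2,4) = 184.
Row 2 must total 554; the given cells sum to 468, so (2,1) = 86.
Row 3 needs 554; the known cells sum to 363, so (3,1) = 191.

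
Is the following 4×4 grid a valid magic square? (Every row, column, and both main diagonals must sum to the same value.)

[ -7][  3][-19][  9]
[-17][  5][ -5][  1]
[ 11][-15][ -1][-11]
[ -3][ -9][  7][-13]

Row 1: -7 + 3 + (-19) + 9 = -14.
Row 2: -17 + 5 + (-5) + 1 = -16.
Row 3: 11 + (-15) + (-1) + (-11) = -16.
Row 4: -3 + (-9) + 7 + (-13) = -18.
Column 1: -7 + (-17) + 11 + (-3) = -16.
Column 2: 3 + 5 + (-15) + (-9) = -16.
Column 3: -19 + (-5) + (-1) + 7 = -18.
Column 4: 9 + 1 + (-11) + (-13) = -14.
Main diagonal: -7 + 5 + (-1) + (-13) = -16.
Anti-diagonal: 9 + (-5) + (-15) + (-3) = -14.

No — row 1 sums to -14 but row 2 sums to -16.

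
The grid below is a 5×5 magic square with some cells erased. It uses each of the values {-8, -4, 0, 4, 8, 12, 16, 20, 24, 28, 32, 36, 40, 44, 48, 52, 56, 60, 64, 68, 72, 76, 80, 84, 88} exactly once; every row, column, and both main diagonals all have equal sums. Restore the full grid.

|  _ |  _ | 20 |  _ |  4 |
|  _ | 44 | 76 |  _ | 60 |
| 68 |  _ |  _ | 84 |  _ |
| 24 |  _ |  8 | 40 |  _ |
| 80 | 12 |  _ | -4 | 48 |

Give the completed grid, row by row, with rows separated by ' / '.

The 25 entries sum to 1000, so each line sums to 1000/5 = 200.
Row 5 needs 200; the known cells sum to 136, so (5,3) = 64.
Column 3 needs 200; the known cells sum to 168, so (3,3) = 32.
Main diagonal: 44 + 32 + 40 + 48 + ? = 200, so (1,1) = 36.
Using column 1: 36 + 68 + 24 + 80 + ? → (2,1) = 200 − 208 = -8.
Row 2 needs 200; the known cells sum to 172, so (2,4) = 28.
Using column 4: 28 + 84 + 40 + (-4) + ? → (1,4) = 200 − 148 = 52.
From anti-diagonal, 200 − (4 + 28 + 32 + 80) gives (4,2) = 56.
Row 1 needs 200; the known cells sum to 112, so (1,2) = 88.
From row 4, 200 − (24 + 56 + 8 + 40) gives (4,5) = 72.
Column 2 must total 200; the given cells sum to 200, so (3,2) = 0.
Column 5: 4 + 60 + 72 + 48 + ? = 200, so (3,5) = 16.

36 88 20 52 4 / -8 44 76 28 60 / 68 0 32 84 16 / 24 56 8 40 72 / 80 12 64 -4 48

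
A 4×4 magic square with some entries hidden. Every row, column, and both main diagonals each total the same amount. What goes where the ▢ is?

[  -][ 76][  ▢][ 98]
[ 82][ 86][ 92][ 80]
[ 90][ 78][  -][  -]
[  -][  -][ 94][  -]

Row 2 is complete and sums to 340; that is the magic constant.
Column 2 must total 340; the given cells sum to 240, so (4,2) = 100.
From anti-diagonal, 340 − (98 + 92 + 78) gives (4,1) = 72.
The remaining cell in row 4 is (4,4) = 340 − 266 = 74.
The remaining cell in column 1 is (1,1) = 340 − 244 = 96.
Column 4 needs 340; the known cells sum to 252, so (3,4) = 88.
Using main diagonal: 96 + 86 + 74 + ? → (3,3) = 340 − 256 = 84.
Row 1 must total 340; the given cells sum to 270, so (1,3) = 70.

70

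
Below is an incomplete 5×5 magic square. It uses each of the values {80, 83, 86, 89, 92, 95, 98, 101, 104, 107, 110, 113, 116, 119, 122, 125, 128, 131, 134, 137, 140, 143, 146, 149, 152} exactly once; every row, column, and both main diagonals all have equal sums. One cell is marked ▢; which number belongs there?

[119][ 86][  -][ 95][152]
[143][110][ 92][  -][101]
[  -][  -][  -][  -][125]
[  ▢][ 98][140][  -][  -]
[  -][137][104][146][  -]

The 25 entries sum to 2900, so each line sums to 2900/5 = 580.
The remaining cell in row 1 is (1,3) = 580 − 452 = 128.
The remaining cell in row 2 is (2,4) = 580 − 446 = 134.
The remaining cell in column 2 is (3,2) = 580 − 431 = 149.
Column 3 needs 580; the known cells sum to 464, so (3,3) = 116.
Using anti-diagonal: 152 + 134 + 116 + 98 + ? → (5,1) = 580 − 500 = 80.
Row 5 needs 580; the known cells sum to 467, so (5,5) = 113.
The remaining cell in column 5 is (4,5) = 580 − 491 = 89.
The remaining cell in main diagonal is (4,4) = 580 − 458 = 122.
From row 4, 580 − (98 + 140 + 122 + 89) gives (4,1) = 131.

131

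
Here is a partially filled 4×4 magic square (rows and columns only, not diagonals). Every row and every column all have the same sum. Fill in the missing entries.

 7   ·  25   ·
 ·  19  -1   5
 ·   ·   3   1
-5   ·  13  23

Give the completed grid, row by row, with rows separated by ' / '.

Column 3 is already complete: 25 + -1 + 3 + 13 = 40, so that is the magic constant.
The remaining cell in row 2 is (2,1) = 40 − 23 = 17.
Row 4 needs 40; the known cells sum to 31, so (4,2) = 9.
Column 1 must total 40; the given cells sum to 19, so (3,1) = 21.
The remaining cell in column 4 is (1,4) = 40 − 29 = 11.
Row 1 must total 40; the given cells sum to 43, so (1,2) = -3.
Row 3 needs 40; the known cells sum to 25, so (3,2) = 15.

7 -3 25 11 / 17 19 -1 5 / 21 15 3 1 / -5 9 13 23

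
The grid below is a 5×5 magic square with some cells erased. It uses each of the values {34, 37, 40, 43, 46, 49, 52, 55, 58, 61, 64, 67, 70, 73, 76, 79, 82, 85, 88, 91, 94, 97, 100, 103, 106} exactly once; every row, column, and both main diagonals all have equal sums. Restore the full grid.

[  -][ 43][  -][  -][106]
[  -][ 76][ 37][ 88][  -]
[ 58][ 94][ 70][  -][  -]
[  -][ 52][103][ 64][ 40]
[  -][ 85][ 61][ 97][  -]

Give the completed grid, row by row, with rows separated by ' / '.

67 43 79 55 106 / 100 76 37 88 49 / 58 94 70 46 82 / 91 52 103 64 40 / 34 85 61 97 73

The 25 entries sum to 1750, so each line sums to 1750/5 = 350.
Row 4 must total 350; the given cells sum to 259, so (4,1) = 91.
Using column 3: 37 + 70 + 103 + 61 + ? → (1,3) = 350 − 271 = 79.
From anti-diagonal, 350 − (106 + 88 + 70 + 52) gives (5,1) = 34.
Using row 5: 34 + 85 + 61 + 97 + ? → (5,5) = 350 − 277 = 73.
From main diagonal, 350 − (76 + 70 + 64 + 73) gives (1,1) = 67.
The remaining cell in row 1 is (1,4) = 350 − 295 = 55.
Column 1 needs 350; the known cells sum to 250, so (2,1) = 100.
From column 4, 350 − (55 + 88 + 64 + 97) gives (3,4) = 46.
Using row 2: 100 + 76 + 37 + 88 + ? → (2,5) = 350 − 301 = 49.
Using row 3: 58 + 94 + 70 + 46 + ? → (3,5) = 350 − 268 = 82.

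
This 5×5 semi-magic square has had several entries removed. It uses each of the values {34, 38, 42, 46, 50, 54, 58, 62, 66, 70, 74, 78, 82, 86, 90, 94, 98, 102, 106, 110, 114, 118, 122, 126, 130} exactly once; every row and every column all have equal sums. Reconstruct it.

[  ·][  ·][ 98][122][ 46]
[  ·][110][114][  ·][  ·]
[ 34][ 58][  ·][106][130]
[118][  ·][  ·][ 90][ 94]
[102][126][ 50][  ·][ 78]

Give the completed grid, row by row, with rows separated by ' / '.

70 74 98 122 46 / 86 110 114 38 62 / 34 58 82 106 130 / 118 42 66 90 94 / 102 126 50 54 78

The 25 entries sum to 2050, so each line sums to 2050/5 = 410.
Row 3: 34 + 58 + 106 + 130 + ? = 410, so (3,3) = 82.
Using row 5: 102 + 126 + 50 + 78 + ? → (5,4) = 410 − 356 = 54.
Using column 3: 98 + 114 + 82 + 50 + ? → (4,3) = 410 − 344 = 66.
Column 4 needs 410; the known cells sum to 372, so (2,4) = 38.
Using column 5: 46 + 130 + 94 + 78 + ? → (2,5) = 410 − 348 = 62.
From row 2, 410 − (110 + 114 + 38 + 62) gives (2,1) = 86.
Using row 4: 118 + 66 + 90 + 94 + ? → (4,2) = 410 − 368 = 42.
From column 1, 410 − (86 + 34 + 118 + 102) gives (1,1) = 70.
Column 2: 110 + 58 + 42 + 126 + ? = 410, so (1,2) = 74.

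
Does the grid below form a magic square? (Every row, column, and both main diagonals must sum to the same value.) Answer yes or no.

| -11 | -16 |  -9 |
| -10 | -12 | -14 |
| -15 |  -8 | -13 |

Row 1: -11 + (-16) + (-9) = -36.
Row 2: -10 + (-12) + (-14) = -36.
Row 3: -15 + (-8) + (-13) = -36.
Column 1: -11 + (-10) + (-15) = -36.
Column 2: -16 + (-12) + (-8) = -36.
Column 3: -9 + (-14) + (-13) = -36.
Main diagonal: -11 + (-12) + (-13) = -36.
Anti-diagonal: -9 + (-12) + (-15) = -36.
All lines sum to -36.

Yes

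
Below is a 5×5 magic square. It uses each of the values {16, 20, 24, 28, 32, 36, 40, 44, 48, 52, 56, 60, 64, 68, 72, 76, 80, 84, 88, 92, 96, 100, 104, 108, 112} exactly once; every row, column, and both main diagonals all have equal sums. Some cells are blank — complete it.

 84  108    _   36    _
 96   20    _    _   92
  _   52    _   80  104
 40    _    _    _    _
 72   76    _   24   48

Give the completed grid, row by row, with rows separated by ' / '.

84 108 32 36 60 / 96 20 44 68 92 / 28 52 56 80 104 / 40 64 88 112 16 / 72 76 100 24 48

The 25 entries sum to 1600, so each line sums to 1600/5 = 320.
Row 5: 72 + 76 + 24 + 48 + ? = 320, so (5,3) = 100.
Column 1 must total 320; the given cells sum to 292, so (3,1) = 28.
Column 2 needs 320; the known cells sum to 256, so (4,2) = 64.
From row 3, 320 − (28 + 52 + 80 + 104) gives (3,3) = 56.
From main diagonal, 320 − (84 + 20 + 56 + 48) gives (4,4) = 112.
Using column 4: 36 + 80 + 112 + 24 + ? → (2,4) = 320 − 252 = 68.
Anti-diagonal: 68 + 56 + 64 + 72 + ? = 320, so (1,5) = 60.
Using row 1: 84 + 108 + 36 + 60 + ? → (1,3) = 320 − 288 = 32.
The remaining cell in row 2 is (2,3) = 320 − 276 = 44.
Using column 3: 32 + 44 + 56 + 100 + ? → (4,3) = 320 − 232 = 88.
Column 5: 60 + 92 + 104 + 48 + ? = 320, so (4,5) = 16.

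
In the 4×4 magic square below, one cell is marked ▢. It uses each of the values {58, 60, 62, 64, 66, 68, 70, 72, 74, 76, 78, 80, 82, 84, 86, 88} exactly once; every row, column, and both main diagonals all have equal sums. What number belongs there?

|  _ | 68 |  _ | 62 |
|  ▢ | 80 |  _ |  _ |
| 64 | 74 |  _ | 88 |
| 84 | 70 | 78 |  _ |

58

The 16 entries sum to 1168, so each line sums to 1168/4 = 292.
The remaining cell in row 3 is (3,3) = 292 − 226 = 66.
Using row 4: 84 + 70 + 78 + ? → (4,4) = 292 − 232 = 60.
Column 4: 62 + 88 + 60 + ? = 292, so (2,4) = 82.
The remaining cell in main diagonal is (1,1) = 292 − 206 = 86.
Anti-diagonal must total 292; the given cells sum to 220, so (2,3) = 72.
Using row 1: 86 + 68 + 62 + ? → (1,3) = 292 − 216 = 76.
The remaining cell in row 2 is (2,1) = 292 − 234 = 58.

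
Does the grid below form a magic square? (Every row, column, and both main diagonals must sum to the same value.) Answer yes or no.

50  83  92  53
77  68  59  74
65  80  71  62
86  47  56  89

Row 1: 50 + 83 + 92 + 53 = 278.
Row 2: 77 + 68 + 59 + 74 = 278.
Row 3: 65 + 80 + 71 + 62 = 278.
Row 4: 86 + 47 + 56 + 89 = 278.
Column 1: 50 + 77 + 65 + 86 = 278.
Column 2: 83 + 68 + 80 + 47 = 278.
Column 3: 92 + 59 + 71 + 56 = 278.
Column 4: 53 + 74 + 62 + 89 = 278.
Main diagonal: 50 + 68 + 71 + 89 = 278.
Anti-diagonal: 53 + 59 + 80 + 86 = 278.
All lines sum to 278.

Yes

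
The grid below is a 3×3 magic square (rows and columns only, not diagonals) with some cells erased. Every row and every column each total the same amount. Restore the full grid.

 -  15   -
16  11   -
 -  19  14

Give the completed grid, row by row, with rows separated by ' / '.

Column 2 is already complete: 15 + 11 + 19 = 45, so that is the magic constant.
Row 2: 16 + 11 + ? = 45, so (2,3) = 18.
From row 3, 45 − (19 + 14) gives (3,1) = 12.
Column 1 needs 45; the known cells sum to 28, so (1,1) = 17.
Using column 3: 18 + 14 + ? → (1,3) = 45 − 32 = 13.

17 15 13 / 16 11 18 / 12 19 14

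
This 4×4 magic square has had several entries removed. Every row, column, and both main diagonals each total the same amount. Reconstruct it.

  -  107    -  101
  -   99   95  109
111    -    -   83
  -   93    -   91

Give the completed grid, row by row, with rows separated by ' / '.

89 107 87 101 / 81 99 95 109 / 111 85 105 83 / 103 93 97 91

Column 4 is already complete: 101 + 109 + 83 + 91 = 384, so that is the magic constant.
The remaining cell in row 2 is (2,1) = 384 − 303 = 81.
The remaining cell in column 2 is (3,2) = 384 − 299 = 85.
Using anti-diagonal: 101 + 95 + 85 + ? → (4,1) = 384 − 281 = 103.
Using row 3: 111 + 85 + 83 + ? → (3,3) = 384 − 279 = 105.
From row 4, 384 − (103 + 93 + 91) gives (4,3) = 97.
From column 1, 384 − (81 + 111 + 103) gives (1,1) = 89.
Column 3 must total 384; the given cells sum to 297, so (1,3) = 87.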